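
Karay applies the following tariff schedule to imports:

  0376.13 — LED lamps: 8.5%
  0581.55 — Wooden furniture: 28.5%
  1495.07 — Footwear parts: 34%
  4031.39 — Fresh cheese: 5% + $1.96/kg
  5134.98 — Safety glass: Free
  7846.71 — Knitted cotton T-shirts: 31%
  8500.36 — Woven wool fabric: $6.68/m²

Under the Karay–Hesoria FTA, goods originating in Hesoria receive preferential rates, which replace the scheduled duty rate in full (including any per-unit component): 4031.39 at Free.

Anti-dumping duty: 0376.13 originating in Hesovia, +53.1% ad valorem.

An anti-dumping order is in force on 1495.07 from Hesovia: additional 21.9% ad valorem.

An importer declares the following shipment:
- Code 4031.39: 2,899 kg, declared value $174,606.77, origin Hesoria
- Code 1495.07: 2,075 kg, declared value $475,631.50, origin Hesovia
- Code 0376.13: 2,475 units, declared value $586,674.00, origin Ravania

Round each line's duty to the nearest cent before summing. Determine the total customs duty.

Line 1 (4031.39, Hesoria, 2,899 kg, $174,606.77):
Base rate for 4031.39 is 5% + $1.96/kg.
Origin Hesoria qualifies under the Karay–Hesoria agreement and 4031.39 is covered: preferential rate Free applies instead.
Duty = $174,606.77 × 0% = $0.00.
Line 2 (1495.07, Hesovia, 2,075 kg, $475,631.50):
Base rate for 1495.07 is 34%.
Additional duty on 1495.07 from Hesovia: +21.9%. Applied ad valorem rate: 34% + 21.9% = 55.9%.
Duty = $475,631.50 × 55.9% = $265,878.01.
Line 3 (0376.13, Ravania, 2,475 units, $586,674.00):
Base rate for 0376.13 is 8.5%.
The additional-duty order on 0376.13 targets Hesovia, not Ravania; it does not apply.
Duty = $586,674.00 × 8.5% = $49,867.29.
Total = $0.00 + $265,878.01 + $49,867.29 = $315,745.30.

$315,745.30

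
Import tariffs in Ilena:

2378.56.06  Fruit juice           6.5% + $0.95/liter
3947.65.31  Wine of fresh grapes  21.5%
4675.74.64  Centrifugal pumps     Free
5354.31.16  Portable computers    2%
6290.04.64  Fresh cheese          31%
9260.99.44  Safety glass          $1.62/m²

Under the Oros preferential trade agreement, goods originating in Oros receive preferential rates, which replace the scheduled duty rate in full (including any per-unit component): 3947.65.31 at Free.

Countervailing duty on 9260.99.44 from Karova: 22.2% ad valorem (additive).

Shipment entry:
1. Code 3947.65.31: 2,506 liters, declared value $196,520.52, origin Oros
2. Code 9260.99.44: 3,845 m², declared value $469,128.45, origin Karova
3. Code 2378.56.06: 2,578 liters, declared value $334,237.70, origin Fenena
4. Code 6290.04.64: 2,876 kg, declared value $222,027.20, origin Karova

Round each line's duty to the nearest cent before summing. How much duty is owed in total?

$203,378.40

Line 1 (3947.65.31, Oros, 2,506 liters, $196,520.52):
Base rate for 3947.65.31 is 21.5%.
Origin Oros qualifies under the Ilena–Oros agreement and 3947.65.31 is covered: preferential rate Free applies instead.
Duty = $196,520.52 × 0% = $0.00.
Line 2 (9260.99.44, Karova, 3,845 m², $469,128.45):
Base rate for 9260.99.44 is $1.62/m².
Additional duty on 9260.99.44 from Karova: +22.2% ad valorem. Applied ad valorem rate = 22.2%.
Duty = $469,128.45 × 22.2% + 3,845 × $1.62 = $110,375.42.
Line 3 (2378.56.06, Fenena, 2,578 liters, $334,237.70):
Base rate for 2378.56.06 is 6.5% + $0.95/liter.
Duty = $334,237.70 × 6.5% + 2,578 × $0.95 = $24,174.55.
Line 4 (6290.04.64, Karova, 2,876 kg, $222,027.20):
Base rate for 6290.04.64 is 31%.
Duty = $222,027.20 × 31% = $68,828.43.
Total = $0.00 + $110,375.42 + $24,174.55 + $68,828.43 = $203,378.40.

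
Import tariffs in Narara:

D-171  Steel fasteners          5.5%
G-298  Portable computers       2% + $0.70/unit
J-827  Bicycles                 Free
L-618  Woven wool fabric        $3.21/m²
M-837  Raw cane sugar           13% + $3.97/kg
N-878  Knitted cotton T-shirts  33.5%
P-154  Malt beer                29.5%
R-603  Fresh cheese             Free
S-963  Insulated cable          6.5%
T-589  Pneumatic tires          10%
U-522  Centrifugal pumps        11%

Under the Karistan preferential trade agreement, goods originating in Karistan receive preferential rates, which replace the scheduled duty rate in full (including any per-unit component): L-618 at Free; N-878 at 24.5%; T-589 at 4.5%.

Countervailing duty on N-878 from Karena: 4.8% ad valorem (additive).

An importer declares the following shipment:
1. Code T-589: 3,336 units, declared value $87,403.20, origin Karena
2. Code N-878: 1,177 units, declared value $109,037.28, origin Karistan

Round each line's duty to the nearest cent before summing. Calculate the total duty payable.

$35,454.45

Line 1 (T-589, Karena, 3,336 units, $87,403.20):
Base rate for T-589 is 10%.
T-589 has an FTA preferential rate, but origin Karena is not Karistan; base rate stands.
Duty = $87,403.20 × 10% = $8,740.32.
Line 2 (N-878, Karistan, 1,177 units, $109,037.28):
Base rate for N-878 is 33.5%.
Origin Karistan qualifies under the Narara–Karistan agreement and N-878 is covered: preferential rate 24.5% applies instead.
The additional-duty order on N-878 targets Karena, not Karistan; it does not apply.
Duty = $109,037.28 × 24.5% = $26,714.13.
Total = $8,740.32 + $26,714.13 = $35,454.45.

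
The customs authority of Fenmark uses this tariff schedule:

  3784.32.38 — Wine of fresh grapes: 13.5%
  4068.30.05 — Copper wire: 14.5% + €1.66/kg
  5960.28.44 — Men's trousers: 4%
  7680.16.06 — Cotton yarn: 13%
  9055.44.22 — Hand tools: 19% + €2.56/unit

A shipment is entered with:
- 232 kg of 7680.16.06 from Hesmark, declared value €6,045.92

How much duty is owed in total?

Line 1 (7680.16.06, Hesmark, 232 kg, €6,045.92):
Base rate for 7680.16.06 is 13%.
Duty = €6,045.92 × 13% = €785.97.

€785.97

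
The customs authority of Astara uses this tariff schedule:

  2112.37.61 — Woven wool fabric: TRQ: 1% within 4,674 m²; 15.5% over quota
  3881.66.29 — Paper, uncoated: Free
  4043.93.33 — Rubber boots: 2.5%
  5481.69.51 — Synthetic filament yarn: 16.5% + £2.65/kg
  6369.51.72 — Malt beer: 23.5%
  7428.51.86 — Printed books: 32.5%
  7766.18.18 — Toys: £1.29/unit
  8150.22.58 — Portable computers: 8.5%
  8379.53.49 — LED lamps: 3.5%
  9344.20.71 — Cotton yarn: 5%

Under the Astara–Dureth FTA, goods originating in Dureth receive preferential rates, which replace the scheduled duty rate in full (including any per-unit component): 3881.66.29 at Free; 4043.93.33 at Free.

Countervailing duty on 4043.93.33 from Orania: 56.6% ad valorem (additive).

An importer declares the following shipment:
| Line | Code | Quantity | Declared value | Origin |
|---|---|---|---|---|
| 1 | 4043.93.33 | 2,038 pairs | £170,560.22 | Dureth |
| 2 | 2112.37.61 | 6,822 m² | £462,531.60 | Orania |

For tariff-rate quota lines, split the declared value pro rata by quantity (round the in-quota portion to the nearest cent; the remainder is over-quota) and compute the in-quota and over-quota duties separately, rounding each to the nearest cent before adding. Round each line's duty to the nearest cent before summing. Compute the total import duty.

£25,742.30

Line 1 (4043.93.33, Dureth, 2,038 pairs, £170,560.22):
Base rate for 4043.93.33 is 2.5%.
Origin Dureth qualifies under the Astara–Dureth agreement and 4043.93.33 is covered: preferential rate Free applies instead.
The additional-duty order on 4043.93.33 targets Orania, not Dureth; it does not apply.
Duty = £170,560.22 × 0% = £0.00.
Line 2 (2112.37.61, Orania, 6,822 m², £462,531.60):
Code 2112.37.61 is under a tariff-rate quota (threshold 4,674 m²). In-quota: 4,674 m² at 1%; over-quota: 2,148 m² at 15.5%.
Pro-rata value split: in-quota = £462,531.60 × 4,674/6,822 = £316,897.20; over-quota = £462,531.60 − £316,897.20 = £145,634.40.
In-quota duty = £316,897.20 × 1% = £3,168.97. Over-quota duty = £145,634.40 × 15.5% = £22,573.33.
Line duty = £3,168.97 + £22,573.33 = £25,742.30.
Total = £0.00 + £25,742.30 = £25,742.30.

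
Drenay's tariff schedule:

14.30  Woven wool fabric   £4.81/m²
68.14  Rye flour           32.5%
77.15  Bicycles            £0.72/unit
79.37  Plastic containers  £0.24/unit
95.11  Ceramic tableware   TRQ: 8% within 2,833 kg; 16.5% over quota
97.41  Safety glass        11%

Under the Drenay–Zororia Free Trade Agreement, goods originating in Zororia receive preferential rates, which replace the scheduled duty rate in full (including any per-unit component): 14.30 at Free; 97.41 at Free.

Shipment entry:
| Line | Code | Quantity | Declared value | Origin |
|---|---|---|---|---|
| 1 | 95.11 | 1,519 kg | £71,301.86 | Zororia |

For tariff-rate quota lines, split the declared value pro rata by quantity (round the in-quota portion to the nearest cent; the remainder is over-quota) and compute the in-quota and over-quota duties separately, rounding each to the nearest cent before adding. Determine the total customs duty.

£5,704.15

Line 1 (95.11, Zororia, 1,519 kg, £71,301.86):
Code 95.11 is under a tariff-rate quota (threshold 2,833 kg). Quantity 1,519 kg is within the quota, so the in-quota rate 8% applies to the full value.
Duty = £71,301.86 × 8% = £5,704.15.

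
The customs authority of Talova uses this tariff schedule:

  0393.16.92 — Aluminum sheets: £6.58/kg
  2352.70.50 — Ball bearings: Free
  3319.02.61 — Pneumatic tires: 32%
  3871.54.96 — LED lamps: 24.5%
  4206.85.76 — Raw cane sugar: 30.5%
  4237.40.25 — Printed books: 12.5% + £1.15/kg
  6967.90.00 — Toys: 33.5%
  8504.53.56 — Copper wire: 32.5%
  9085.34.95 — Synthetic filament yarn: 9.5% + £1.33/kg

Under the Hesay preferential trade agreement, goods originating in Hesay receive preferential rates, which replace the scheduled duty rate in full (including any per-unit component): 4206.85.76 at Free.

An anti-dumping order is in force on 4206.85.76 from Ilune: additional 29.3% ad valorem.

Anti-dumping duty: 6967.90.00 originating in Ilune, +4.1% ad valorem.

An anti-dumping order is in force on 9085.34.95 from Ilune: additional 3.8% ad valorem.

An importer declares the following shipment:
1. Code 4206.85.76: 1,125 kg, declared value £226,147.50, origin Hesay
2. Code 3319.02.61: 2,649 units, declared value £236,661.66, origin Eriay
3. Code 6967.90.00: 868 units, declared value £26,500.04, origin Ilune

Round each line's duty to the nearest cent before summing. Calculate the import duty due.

£85,695.75

Line 1 (4206.85.76, Hesay, 1,125 kg, £226,147.50):
Base rate for 4206.85.76 is 30.5%.
Origin Hesay qualifies under the Talova–Hesay agreement and 4206.85.76 is covered: preferential rate Free applies instead.
The additional-duty order on 4206.85.76 targets Ilune, not Hesay; it does not apply.
Duty = £226,147.50 × 0% = £0.00.
Line 2 (3319.02.61, Eriay, 2,649 units, £236,661.66):
Base rate for 3319.02.61 is 32%.
Duty = £236,661.66 × 32% = £75,731.73.
Line 3 (6967.90.00, Ilune, 868 units, £26,500.04):
Base rate for 6967.90.00 is 33.5%.
Additional duty on 6967.90.00 from Ilune: +4.1%. Applied ad valorem rate: 33.5% + 4.1% = 37.6%.
Duty = £26,500.04 × 37.6% = £9,964.02.
Total = £0.00 + £75,731.73 + £9,964.02 = £85,695.75.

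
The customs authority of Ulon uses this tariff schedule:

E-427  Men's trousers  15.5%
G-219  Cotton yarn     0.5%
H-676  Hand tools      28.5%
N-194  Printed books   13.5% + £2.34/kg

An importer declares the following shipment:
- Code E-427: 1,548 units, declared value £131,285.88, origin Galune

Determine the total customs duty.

Line 1 (E-427, Galune, 1,548 units, £131,285.88):
Base rate for E-427 is 15.5%.
Duty = £131,285.88 × 15.5% = £20,349.31.

£20,349.31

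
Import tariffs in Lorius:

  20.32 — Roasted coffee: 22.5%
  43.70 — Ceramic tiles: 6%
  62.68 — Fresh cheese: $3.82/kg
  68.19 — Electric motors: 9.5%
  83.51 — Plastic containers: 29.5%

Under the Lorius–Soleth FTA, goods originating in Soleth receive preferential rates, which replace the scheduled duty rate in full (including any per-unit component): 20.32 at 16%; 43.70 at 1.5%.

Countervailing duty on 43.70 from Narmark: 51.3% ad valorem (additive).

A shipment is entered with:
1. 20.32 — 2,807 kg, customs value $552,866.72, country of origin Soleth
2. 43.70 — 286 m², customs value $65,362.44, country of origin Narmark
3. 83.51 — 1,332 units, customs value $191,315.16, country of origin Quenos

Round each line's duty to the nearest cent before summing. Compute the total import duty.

$182,349.33

Line 1 (20.32, Soleth, 2,807 kg, $552,866.72):
Base rate for 20.32 is 22.5%.
Origin Soleth qualifies under the Lorius–Soleth agreement and 20.32 is covered: preferential rate 16% applies instead.
Duty = $552,866.72 × 16% = $88,458.68.
Line 2 (43.70, Narmark, 286 m², $65,362.44):
Base rate for 43.70 is 6%.
43.70 has an FTA preferential rate, but origin Narmark is not Soleth; base rate stands.
Additional duty on 43.70 from Narmark: +51.3%. Applied ad valorem rate: 6% + 51.3% = 57.3%.
Duty = $65,362.44 × 57.3% = $37,452.68.
Line 3 (83.51, Quenos, 1,332 units, $191,315.16):
Base rate for 83.51 is 29.5%.
Duty = $191,315.16 × 29.5% = $56,437.97.
Total = $88,458.68 + $37,452.68 + $56,437.97 = $182,349.33.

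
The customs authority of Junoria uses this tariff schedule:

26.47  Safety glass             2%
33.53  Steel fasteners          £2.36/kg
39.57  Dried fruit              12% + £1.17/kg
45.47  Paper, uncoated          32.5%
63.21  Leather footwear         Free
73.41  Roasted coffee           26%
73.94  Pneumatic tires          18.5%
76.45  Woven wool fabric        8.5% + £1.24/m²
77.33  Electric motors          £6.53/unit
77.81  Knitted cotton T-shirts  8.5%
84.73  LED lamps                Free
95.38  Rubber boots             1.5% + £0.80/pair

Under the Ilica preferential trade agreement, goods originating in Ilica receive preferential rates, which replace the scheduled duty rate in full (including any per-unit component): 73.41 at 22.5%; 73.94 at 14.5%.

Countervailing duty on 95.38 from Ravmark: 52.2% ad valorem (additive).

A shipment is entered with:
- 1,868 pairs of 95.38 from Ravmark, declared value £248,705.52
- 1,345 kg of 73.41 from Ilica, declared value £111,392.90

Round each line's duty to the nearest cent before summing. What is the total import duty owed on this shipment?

Line 1 (95.38, Ravmark, 1,868 pairs, £248,705.52):
Base rate for 95.38 is 1.5% + £0.80/pair.
Additional duty on 95.38 from Ravmark: +52.2%. Applied ad valorem rate: 1.5% + 52.2% = 53.7%.
Duty = £248,705.52 × 53.7% + 1,868 × £0.80 = £135,049.26.
Line 2 (73.41, Ilica, 1,345 kg, £111,392.90):
Base rate for 73.41 is 26%.
Origin Ilica qualifies under the Junoria–Ilica agreement and 73.41 is covered: preferential rate 22.5% applies instead.
Duty = £111,392.90 × 22.5% = £25,063.40.
Total = £135,049.26 + £25,063.40 = £160,112.66.

£160,112.66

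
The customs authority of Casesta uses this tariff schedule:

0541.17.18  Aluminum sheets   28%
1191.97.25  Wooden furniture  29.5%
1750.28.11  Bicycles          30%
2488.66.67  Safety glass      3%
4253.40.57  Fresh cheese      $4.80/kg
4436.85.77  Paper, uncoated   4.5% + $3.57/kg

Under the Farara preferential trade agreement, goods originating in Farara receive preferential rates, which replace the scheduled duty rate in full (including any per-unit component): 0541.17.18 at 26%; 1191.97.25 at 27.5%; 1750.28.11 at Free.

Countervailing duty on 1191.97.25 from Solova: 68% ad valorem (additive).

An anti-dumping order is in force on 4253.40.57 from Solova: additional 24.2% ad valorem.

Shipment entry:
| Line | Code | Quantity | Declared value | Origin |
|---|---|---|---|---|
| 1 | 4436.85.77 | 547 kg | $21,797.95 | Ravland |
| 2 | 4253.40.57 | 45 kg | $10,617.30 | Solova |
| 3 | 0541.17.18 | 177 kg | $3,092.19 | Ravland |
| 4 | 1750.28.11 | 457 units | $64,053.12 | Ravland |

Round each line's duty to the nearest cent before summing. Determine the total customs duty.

$25,800.84

Line 1 (4436.85.77, Ravland, 547 kg, $21,797.95):
Base rate for 4436.85.77 is 4.5% + $3.57/kg.
Duty = $21,797.95 × 4.5% + 547 × $3.57 = $2,933.70.
Line 2 (4253.40.57, Solova, 45 kg, $10,617.30):
Base rate for 4253.40.57 is $4.80/kg.
Additional duty on 4253.40.57 from Solova: +24.2% ad valorem. Applied ad valorem rate = 24.2%.
Duty = $10,617.30 × 24.2% + 45 × $4.80 = $2,785.39.
Line 3 (0541.17.18, Ravland, 177 kg, $3,092.19):
Base rate for 0541.17.18 is 28%.
0541.17.18 has an FTA preferential rate, but origin Ravland is not Farara; base rate stands.
Duty = $3,092.19 × 28% = $865.81.
Line 4 (1750.28.11, Ravland, 457 units, $64,053.12):
Base rate for 1750.28.11 is 30%.
1750.28.11 has an FTA preferential rate, but origin Ravland is not Farara; base rate stands.
Duty = $64,053.12 × 30% = $19,215.94.
Total = $2,933.70 + $2,785.39 + $865.81 + $19,215.94 = $25,800.84.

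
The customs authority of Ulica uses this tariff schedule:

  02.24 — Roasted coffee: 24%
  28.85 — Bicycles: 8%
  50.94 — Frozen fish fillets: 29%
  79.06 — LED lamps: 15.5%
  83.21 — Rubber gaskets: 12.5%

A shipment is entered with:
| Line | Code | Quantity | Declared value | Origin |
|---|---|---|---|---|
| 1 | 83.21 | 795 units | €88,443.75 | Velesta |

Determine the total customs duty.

€11,055.47

Line 1 (83.21, Velesta, 795 units, €88,443.75):
Base rate for 83.21 is 12.5%.
Duty = €88,443.75 × 12.5% = €11,055.47.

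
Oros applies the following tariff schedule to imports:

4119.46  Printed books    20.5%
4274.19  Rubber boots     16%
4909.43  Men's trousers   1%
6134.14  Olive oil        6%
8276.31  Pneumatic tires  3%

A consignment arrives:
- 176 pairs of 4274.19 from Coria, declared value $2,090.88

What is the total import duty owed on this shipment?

Line 1 (4274.19, Coria, 176 pairs, $2,090.88):
Base rate for 4274.19 is 16%.
Duty = $2,090.88 × 16% = $334.54.

$334.54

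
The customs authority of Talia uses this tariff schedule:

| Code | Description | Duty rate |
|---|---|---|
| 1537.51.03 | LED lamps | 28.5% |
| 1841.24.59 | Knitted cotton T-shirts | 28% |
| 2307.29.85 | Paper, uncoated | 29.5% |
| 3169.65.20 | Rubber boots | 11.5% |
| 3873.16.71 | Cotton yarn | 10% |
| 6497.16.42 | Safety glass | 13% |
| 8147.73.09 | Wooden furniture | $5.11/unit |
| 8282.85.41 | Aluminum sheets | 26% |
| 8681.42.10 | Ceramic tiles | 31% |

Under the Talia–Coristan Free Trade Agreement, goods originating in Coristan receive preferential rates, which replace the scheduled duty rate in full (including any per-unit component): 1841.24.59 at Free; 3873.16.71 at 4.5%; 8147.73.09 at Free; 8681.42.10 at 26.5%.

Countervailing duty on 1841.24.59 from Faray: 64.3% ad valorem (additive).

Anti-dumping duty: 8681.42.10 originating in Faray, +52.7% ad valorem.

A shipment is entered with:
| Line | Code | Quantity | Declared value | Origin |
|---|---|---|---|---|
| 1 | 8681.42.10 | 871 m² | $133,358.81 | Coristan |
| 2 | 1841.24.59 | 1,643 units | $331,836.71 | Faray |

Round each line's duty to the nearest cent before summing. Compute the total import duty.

$341,625.36

Line 1 (8681.42.10, Coristan, 871 m², $133,358.81):
Base rate for 8681.42.10 is 31%.
Origin Coristan qualifies under the Talia–Coristan agreement and 8681.42.10 is covered: preferential rate 26.5% applies instead.
The additional-duty order on 8681.42.10 targets Faray, not Coristan; it does not apply.
Duty = $133,358.81 × 26.5% = $35,340.08.
Line 2 (1841.24.59, Faray, 1,643 units, $331,836.71):
Base rate for 1841.24.59 is 28%.
1841.24.59 has an FTA preferential rate, but origin Faray is not Coristan; base rate stands.
Additional duty on 1841.24.59 from Faray: +64.3%. Applied ad valorem rate: 28% + 64.3% = 92.3%.
Duty = $331,836.71 × 92.3% = $306,285.28.
Total = $35,340.08 + $306,285.28 = $341,625.36.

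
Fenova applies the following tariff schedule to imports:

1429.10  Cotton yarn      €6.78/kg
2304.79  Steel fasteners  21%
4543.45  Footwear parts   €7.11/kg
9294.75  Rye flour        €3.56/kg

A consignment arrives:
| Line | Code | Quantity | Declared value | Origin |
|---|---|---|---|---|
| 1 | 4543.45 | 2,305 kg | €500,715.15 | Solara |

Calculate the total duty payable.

€16,388.55

Line 1 (4543.45, Solara, 2,305 kg, €500,715.15):
Base rate for 4543.45 is €7.11/kg.
Duty = 2,305 × €7.11 = €16,388.55.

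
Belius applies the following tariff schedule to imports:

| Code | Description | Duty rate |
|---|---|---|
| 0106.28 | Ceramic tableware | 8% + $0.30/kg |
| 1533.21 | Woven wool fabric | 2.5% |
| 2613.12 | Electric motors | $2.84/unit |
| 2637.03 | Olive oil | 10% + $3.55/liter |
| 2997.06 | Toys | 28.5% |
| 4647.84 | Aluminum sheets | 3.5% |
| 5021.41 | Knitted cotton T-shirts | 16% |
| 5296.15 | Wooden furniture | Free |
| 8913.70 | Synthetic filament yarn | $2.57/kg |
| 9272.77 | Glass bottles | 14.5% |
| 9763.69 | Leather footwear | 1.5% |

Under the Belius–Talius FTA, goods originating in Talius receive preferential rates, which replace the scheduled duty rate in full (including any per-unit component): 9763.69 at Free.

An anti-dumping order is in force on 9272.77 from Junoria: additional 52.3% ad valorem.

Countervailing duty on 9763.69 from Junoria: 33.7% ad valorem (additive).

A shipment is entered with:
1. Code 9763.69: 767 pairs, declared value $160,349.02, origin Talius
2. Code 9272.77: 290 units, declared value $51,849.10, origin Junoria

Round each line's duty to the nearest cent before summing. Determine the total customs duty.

$34,635.20

Line 1 (9763.69, Talius, 767 pairs, $160,349.02):
Base rate for 9763.69 is 1.5%.
Origin Talius qualifies under the Belius–Talius agreement and 9763.69 is covered: preferential rate Free applies instead.
The additional-duty order on 9763.69 targets Junoria, not Talius; it does not apply.
Duty = $160,349.02 × 0% = $0.00.
Line 2 (9272.77, Junoria, 290 units, $51,849.10):
Base rate for 9272.77 is 14.5%.
Additional duty on 9272.77 from Junoria: +52.3%. Applied ad valorem rate: 14.5% + 52.3% = 66.8%.
Duty = $51,849.10 × 66.8% = $34,635.20.
Total = $0.00 + $34,635.20 = $34,635.20.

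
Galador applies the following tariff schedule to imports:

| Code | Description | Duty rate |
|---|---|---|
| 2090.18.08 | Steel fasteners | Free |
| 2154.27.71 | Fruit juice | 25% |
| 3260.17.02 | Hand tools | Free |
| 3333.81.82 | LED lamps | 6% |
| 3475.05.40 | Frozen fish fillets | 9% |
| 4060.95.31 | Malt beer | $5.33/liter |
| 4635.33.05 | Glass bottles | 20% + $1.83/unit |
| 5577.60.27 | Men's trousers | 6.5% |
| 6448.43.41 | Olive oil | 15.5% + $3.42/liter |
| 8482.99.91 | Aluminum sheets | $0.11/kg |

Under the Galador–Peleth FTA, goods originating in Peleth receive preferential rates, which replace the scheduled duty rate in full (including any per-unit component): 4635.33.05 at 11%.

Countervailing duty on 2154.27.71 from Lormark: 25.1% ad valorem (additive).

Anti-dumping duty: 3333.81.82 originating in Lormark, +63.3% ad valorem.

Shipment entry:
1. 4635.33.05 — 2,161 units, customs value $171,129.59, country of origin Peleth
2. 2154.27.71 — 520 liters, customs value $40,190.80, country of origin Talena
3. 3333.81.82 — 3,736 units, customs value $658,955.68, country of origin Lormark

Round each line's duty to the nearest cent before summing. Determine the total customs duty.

$485,528.24

Line 1 (4635.33.05, Peleth, 2,161 units, $171,129.59):
Base rate for 4635.33.05 is 20% + $1.83/unit.
Origin Peleth qualifies under the Galador–Peleth agreement and 4635.33.05 is covered: preferential rate 11% applies instead.
Duty = $171,129.59 × 11% = $18,824.25.
Line 2 (2154.27.71, Talena, 520 liters, $40,190.80):
Base rate for 2154.27.71 is 25%.
The additional-duty order on 2154.27.71 targets Lormark, not Talena; it does not apply.
Duty = $40,190.80 × 25% = $10,047.70.
Line 3 (3333.81.82, Lormark, 3,736 units, $658,955.68):
Base rate for 3333.81.82 is 6%.
Additional duty on 3333.81.82 from Lormark: +63.3%. Applied ad valorem rate: 6% + 63.3% = 69.3%.
Duty = $658,955.68 × 69.3% = $456,656.29.
Total = $18,824.25 + $10,047.70 + $456,656.29 = $485,528.24.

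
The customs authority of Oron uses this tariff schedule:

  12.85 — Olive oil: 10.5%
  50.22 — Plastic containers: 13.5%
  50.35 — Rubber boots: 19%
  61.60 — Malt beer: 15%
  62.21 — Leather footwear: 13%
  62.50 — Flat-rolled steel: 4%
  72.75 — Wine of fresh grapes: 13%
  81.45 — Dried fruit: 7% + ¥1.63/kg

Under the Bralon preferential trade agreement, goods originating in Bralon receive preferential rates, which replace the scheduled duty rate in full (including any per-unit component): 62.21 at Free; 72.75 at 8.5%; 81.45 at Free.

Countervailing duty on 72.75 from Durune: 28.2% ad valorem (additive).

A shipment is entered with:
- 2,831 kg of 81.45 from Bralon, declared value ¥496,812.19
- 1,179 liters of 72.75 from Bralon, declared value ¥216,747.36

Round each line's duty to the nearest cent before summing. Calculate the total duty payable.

¥18,423.53

Line 1 (81.45, Bralon, 2,831 kg, ¥496,812.19):
Base rate for 81.45 is 7% + ¥1.63/kg.
Origin Bralon qualifies under the Oron–Bralon agreement and 81.45 is covered: preferential rate Free applies instead.
Duty = ¥496,812.19 × 0% = ¥0.00.
Line 2 (72.75, Bralon, 1,179 liters, ¥216,747.36):
Base rate for 72.75 is 13%.
Origin Bralon qualifies under the Oron–Bralon agreement and 72.75 is covered: preferential rate 8.5% applies instead.
The additional-duty order on 72.75 targets Durune, not Bralon; it does not apply.
Duty = ¥216,747.36 × 8.5% = ¥18,423.53.
Total = ¥0.00 + ¥18,423.53 = ¥18,423.53.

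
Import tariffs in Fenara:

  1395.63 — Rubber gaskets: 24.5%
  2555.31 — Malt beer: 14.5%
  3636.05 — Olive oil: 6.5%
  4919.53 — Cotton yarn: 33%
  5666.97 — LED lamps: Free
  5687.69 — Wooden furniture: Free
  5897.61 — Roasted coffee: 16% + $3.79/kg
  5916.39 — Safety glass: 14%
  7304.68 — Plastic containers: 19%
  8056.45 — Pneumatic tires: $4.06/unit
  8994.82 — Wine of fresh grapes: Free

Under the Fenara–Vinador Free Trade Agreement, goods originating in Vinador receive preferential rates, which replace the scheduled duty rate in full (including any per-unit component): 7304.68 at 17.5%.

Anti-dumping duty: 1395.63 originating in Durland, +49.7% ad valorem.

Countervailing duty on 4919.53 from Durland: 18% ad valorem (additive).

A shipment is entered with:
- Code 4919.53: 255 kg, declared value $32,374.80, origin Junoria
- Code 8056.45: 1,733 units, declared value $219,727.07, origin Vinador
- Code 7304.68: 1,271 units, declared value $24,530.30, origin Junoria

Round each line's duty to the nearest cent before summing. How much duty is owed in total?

$22,380.42

Line 1 (4919.53, Junoria, 255 kg, $32,374.80):
Base rate for 4919.53 is 33%.
The additional-duty order on 4919.53 targets Durland, not Junoria; it does not apply.
Duty = $32,374.80 × 33% = $10,683.68.
Line 2 (8056.45, Vinador, 1,733 units, $219,727.07):
Base rate for 8056.45 is $4.06/unit.
Origin Vinador is the FTA partner but 8056.45 is not on the preference list; base rate stands.
Duty = 1,733 × $4.06 = $7,035.98.
Line 3 (7304.68, Junoria, 1,271 units, $24,530.30):
Base rate for 7304.68 is 19%.
7304.68 has an FTA preferential rate, but origin Junoria is not Vinador; base rate stands.
Duty = $24,530.30 × 19% = $4,660.76.
Total = $10,683.68 + $7,035.98 + $4,660.76 = $22,380.42.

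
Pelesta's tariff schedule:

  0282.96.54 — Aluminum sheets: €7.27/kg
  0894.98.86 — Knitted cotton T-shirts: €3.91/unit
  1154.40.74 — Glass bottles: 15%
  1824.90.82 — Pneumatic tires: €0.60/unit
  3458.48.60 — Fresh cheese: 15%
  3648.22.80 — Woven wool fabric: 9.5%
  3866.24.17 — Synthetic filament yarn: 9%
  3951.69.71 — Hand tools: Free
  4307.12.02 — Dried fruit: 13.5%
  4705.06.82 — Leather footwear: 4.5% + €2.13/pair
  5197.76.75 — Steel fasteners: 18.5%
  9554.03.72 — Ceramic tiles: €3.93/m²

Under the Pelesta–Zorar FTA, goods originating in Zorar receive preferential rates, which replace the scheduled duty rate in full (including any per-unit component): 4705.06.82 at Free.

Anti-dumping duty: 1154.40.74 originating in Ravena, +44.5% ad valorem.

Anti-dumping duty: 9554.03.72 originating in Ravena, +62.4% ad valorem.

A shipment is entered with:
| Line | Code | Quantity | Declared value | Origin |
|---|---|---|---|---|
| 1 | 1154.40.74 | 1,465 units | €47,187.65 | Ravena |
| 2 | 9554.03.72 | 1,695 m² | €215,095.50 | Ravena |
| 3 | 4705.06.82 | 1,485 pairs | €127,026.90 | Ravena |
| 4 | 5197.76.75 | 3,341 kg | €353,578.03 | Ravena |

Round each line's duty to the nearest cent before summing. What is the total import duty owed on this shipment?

€243,248.79

Line 1 (1154.40.74, Ravena, 1,465 units, €47,187.65):
Base rate for 1154.40.74 is 15%.
Additional duty on 1154.40.74 from Ravena: +44.5%. Applied ad valorem rate: 15% + 44.5% = 59.5%.
Duty = €47,187.65 × 59.5% = €28,076.65.
Line 2 (9554.03.72, Ravena, 1,695 m², €215,095.50):
Base rate for 9554.03.72 is €3.93/m².
Additional duty on 9554.03.72 from Ravena: +62.4% ad valorem. Applied ad valorem rate = 62.4%.
Duty = €215,095.50 × 62.4% + 1,695 × €3.93 = €140,880.94.
Line 3 (4705.06.82, Ravena, 1,485 pairs, €127,026.90):
Base rate for 4705.06.82 is 4.5% + €2.13/pair.
4705.06.82 has an FTA preferential rate, but origin Ravena is not Zorar; base rate stands.
Duty = €127,026.90 × 4.5% + 1,485 × €2.13 = €8,879.26.
Line 4 (5197.76.75, Ravena, 3,341 kg, €353,578.03):
Base rate for 5197.76.75 is 18.5%.
Duty = €353,578.03 × 18.5% = €65,411.94.
Total = €28,076.65 + €140,880.94 + €8,879.26 + €65,411.94 = €243,248.79.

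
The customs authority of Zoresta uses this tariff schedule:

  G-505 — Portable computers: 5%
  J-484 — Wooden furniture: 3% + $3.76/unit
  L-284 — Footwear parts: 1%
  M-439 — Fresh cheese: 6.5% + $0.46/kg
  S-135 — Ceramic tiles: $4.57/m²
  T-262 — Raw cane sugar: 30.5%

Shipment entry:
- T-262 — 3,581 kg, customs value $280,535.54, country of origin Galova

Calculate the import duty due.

Line 1 (T-262, Galova, 3,581 kg, $280,535.54):
Base rate for T-262 is 30.5%.
Duty = $280,535.54 × 30.5% = $85,563.34.

$85,563.34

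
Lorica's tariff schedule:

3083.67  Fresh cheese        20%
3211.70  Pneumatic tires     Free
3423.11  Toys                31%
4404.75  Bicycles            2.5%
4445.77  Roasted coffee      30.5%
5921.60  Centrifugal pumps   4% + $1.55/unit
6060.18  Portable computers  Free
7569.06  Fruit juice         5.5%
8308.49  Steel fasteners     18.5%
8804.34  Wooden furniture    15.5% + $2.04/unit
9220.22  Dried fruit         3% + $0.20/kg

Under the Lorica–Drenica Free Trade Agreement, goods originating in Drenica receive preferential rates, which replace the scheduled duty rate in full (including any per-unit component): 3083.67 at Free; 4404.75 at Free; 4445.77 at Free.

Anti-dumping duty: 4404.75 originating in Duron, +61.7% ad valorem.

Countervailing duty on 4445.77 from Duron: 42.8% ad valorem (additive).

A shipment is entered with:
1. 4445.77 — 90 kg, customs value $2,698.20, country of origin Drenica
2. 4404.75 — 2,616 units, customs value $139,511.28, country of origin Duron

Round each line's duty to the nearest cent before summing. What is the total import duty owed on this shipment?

$89,566.24

Line 1 (4445.77, Drenica, 90 kg, $2,698.20):
Base rate for 4445.77 is 30.5%.
Origin Drenica qualifies under the Lorica–Drenica agreement and 4445.77 is covered: preferential rate Free applies instead.
The additional-duty order on 4445.77 targets Duron, not Drenica; it does not apply.
Duty = $2,698.20 × 0% = $0.00.
Line 2 (4404.75, Duron, 2,616 units, $139,511.28):
Base rate for 4404.75 is 2.5%.
4404.75 has an FTA preferential rate, but origin Duron is not Drenica; base rate stands.
Additional duty on 4404.75 from Duron: +61.7%. Applied ad valorem rate: 2.5% + 61.7% = 64.2%.
Duty = $139,511.28 × 64.2% = $89,566.24.
Total = $0.00 + $89,566.24 = $89,566.24.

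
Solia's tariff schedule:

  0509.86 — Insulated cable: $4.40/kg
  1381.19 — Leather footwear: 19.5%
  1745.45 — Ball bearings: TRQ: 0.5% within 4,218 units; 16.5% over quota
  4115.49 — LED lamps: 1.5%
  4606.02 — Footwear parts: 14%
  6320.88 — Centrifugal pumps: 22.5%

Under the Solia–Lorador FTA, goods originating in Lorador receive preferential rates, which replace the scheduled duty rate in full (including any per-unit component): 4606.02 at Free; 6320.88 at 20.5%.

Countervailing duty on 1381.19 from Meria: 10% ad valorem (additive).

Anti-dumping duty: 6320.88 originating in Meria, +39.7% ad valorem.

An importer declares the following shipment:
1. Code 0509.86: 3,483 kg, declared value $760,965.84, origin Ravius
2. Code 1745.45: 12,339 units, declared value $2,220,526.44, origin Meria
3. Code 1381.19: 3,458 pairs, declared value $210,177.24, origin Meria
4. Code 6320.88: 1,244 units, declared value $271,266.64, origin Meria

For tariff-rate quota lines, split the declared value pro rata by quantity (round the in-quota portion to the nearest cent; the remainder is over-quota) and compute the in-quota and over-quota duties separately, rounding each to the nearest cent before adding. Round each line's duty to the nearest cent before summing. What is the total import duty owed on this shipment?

$490,990.80

Line 1 (0509.86, Ravius, 3,483 kg, $760,965.84):
Base rate for 0509.86 is $4.40/kg.
Duty = 3,483 × $4.40 = $15,325.20.
Line 2 (1745.45, Meria, 12,339 units, $2,220,526.44):
Code 1745.45 is under a tariff-rate quota (threshold 4,218 units). In-quota: 4,218 units at 0.5%; over-quota: 8,121 units at 16.5%.
Pro-rata value split: in-quota = $2,220,526.44 × 4,218/12,339 = $759,071.28; over-quota = $2,220,526.44 − $759,071.28 = $1,461,455.16.
In-quota duty = $759,071.28 × 0.5% = $3,795.36. Over-quota duty = $1,461,455.16 × 16.5% = $241,140.10.
Line duty = $3,795.36 + $241,140.10 = $244,935.46.
Line 3 (1381.19, Meria, 3,458 pairs, $210,177.24):
Base rate for 1381.19 is 19.5%.
Additional duty on 1381.19 from Meria: +10%. Applied ad valorem rate: 19.5% + 10% = 29.5%.
Duty = $210,177.24 × 29.5% = $62,002.29.
Line 4 (6320.88, Meria, 1,244 units, $271,266.64):
Base rate for 6320.88 is 22.5%.
6320.88 has an FTA preferential rate, but origin Meria is not Lorador; base rate stands.
Additional duty on 6320.88 from Meria: +39.7%. Applied ad valorem rate: 22.5% + 39.7% = 62.2%.
Duty = $271,266.64 × 62.2% = $168,727.85.
Total = $15,325.20 + $244,935.46 + $62,002.29 + $168,727.85 = $490,990.80.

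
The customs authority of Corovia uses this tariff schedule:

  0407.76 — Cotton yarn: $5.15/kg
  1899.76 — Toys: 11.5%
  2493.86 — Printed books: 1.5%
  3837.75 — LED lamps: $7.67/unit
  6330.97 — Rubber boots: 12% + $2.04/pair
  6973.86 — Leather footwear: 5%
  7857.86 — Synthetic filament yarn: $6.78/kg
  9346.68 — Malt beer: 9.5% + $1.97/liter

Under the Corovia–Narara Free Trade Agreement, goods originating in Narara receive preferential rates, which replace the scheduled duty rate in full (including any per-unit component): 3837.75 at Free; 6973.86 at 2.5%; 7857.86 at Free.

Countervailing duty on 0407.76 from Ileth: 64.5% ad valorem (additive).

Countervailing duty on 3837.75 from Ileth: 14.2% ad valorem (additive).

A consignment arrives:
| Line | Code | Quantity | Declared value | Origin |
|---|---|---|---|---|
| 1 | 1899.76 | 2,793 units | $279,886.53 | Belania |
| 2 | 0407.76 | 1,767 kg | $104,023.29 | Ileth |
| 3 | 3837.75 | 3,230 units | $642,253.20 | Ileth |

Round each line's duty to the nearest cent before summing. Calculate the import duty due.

Line 1 (1899.76, Belania, 2,793 units, $279,886.53):
Base rate for 1899.76 is 11.5%.
Duty = $279,886.53 × 11.5% = $32,186.95.
Line 2 (0407.76, Ileth, 1,767 kg, $104,023.29):
Base rate for 0407.76 is $5.15/kg.
Additional duty on 0407.76 from Ileth: +64.5% ad valorem. Applied ad valorem rate = 64.5%.
Duty = $104,023.29 × 64.5% + 1,767 × $5.15 = $76,195.07.
Line 3 (3837.75, Ileth, 3,230 units, $642,253.20):
Base rate for 3837.75 is $7.67/unit.
3837.75 has an FTA preferential rate, but origin Ileth is not Narara; base rate stands.
Additional duty on 3837.75 from Ileth: +14.2% ad valorem. Applied ad valorem rate = 14.2%.
Duty = $642,253.20 × 14.2% + 3,230 × $7.67 = $115,974.05.
Total = $32,186.95 + $76,195.07 + $115,974.05 = $224,356.07.

$224,356.07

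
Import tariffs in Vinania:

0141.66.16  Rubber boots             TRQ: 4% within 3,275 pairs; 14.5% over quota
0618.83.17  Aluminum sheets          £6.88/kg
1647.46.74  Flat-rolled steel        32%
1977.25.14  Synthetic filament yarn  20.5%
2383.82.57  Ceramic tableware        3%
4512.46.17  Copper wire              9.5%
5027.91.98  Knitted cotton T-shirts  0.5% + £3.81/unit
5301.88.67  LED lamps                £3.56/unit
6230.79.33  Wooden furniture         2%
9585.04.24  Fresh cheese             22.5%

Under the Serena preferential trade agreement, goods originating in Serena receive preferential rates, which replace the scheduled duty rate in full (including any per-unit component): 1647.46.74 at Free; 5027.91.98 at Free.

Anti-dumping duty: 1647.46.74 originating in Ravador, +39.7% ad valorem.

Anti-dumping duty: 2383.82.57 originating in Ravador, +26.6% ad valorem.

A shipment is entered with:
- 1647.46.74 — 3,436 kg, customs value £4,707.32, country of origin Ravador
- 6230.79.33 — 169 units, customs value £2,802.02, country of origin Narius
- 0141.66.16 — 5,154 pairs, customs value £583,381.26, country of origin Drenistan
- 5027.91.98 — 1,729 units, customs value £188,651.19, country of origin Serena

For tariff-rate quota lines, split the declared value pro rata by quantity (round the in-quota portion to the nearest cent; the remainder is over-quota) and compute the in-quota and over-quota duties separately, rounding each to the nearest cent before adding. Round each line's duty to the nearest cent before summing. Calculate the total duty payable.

Line 1 (1647.46.74, Ravador, 3,436 kg, £4,707.32):
Base rate for 1647.46.74 is 32%.
1647.46.74 has an FTA preferential rate, but origin Ravador is not Serena; base rate stands.
Additional duty on 1647.46.74 from Ravador: +39.7%. Applied ad valorem rate: 32% + 39.7% = 71.7%.
Duty = £4,707.32 × 71.7% = £3,375.15.
Line 2 (6230.79.33, Narius, 169 units, £2,802.02):
Base rate for 6230.79.33 is 2%.
Duty = £2,802.02 × 2% = £56.04.
Line 3 (0141.66.16, Drenistan, 5,154 pairs, £583,381.26):
Code 0141.66.16 is under a tariff-rate quota (threshold 3,275 pairs). In-quota: 3,275 pairs at 4%; over-quota: 1,879 pairs at 14.5%.
Pro-rata value split: in-quota = £583,381.26 × 3,275/5,154 = £370,697.25; over-quota = £583,381.26 − £370,697.25 = £212,684.01.
In-quota duty = £370,697.25 × 4% = £14,827.89. Over-quota duty = £212,684.01 × 14.5% = £30,839.18.
Line duty = £14,827.89 + £30,839.18 = £45,667.07.
Line 4 (5027.91.98, Serena, 1,729 units, £188,651.19):
Base rate for 5027.91.98 is 0.5% + £3.81/unit.
Origin Serena qualifies under the Vinania–Serena agreement and 5027.91.98 is covered: preferential rate Free applies instead.
Duty = £188,651.19 × 0% = £0.00.
Total = £3,375.15 + £56.04 + £45,667.07 + £0.00 = £49,098.26.

£49,098.26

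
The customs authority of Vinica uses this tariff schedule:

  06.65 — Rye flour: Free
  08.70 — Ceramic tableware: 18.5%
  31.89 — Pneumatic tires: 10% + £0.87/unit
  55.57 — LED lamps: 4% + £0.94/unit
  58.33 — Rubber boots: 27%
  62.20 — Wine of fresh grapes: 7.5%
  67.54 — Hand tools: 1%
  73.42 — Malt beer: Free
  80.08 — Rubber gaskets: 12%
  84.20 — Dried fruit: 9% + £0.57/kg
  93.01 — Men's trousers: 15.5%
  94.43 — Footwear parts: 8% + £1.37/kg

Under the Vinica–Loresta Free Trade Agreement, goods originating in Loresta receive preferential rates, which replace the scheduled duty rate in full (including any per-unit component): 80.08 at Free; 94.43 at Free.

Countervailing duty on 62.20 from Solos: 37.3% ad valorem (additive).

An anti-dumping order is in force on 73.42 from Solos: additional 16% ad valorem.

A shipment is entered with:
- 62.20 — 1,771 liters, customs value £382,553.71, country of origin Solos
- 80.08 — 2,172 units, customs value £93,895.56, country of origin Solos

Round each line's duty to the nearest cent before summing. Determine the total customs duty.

Line 1 (62.20, Solos, 1,771 liters, £382,553.71):
Base rate for 62.20 is 7.5%.
Additional duty on 62.20 from Solos: +37.3%. Applied ad valorem rate: 7.5% + 37.3% = 44.8%.
Duty = £382,553.71 × 44.8% = £171,384.06.
Line 2 (80.08, Solos, 2,172 units, £93,895.56):
Base rate for 80.08 is 12%.
80.08 has an FTA preferential rate, but origin Solos is not Loresta; base rate stands.
Duty = £93,895.56 × 12% = £11,267.47.
Total = £171,384.06 + £11,267.47 = £182,651.53.

£182,651.53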